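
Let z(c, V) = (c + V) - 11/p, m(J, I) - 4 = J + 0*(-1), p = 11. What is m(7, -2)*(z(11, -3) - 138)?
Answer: -1441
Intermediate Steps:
m(J, I) = 4 + J (m(J, I) = 4 + (J + 0*(-1)) = 4 + (J + 0) = 4 + J)
z(c, V) = -1 + V + c (z(c, V) = (c + V) - 11/11 = (V + c) - 11*1/11 = (V + c) - 1 = -1 + V + c)
m(7, -2)*(z(11, -3) - 138) = (4 + 7)*((-1 - 3 + 11) - 138) = 11*(7 - 138) = 11*(-131) = -1441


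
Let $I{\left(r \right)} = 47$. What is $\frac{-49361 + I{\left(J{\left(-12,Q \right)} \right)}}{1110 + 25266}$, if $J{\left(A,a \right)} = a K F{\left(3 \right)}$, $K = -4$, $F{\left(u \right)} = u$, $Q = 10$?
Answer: $- \frac{8219}{4396} \approx -1.8697$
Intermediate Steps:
$J{\left(A,a \right)} = - 12 a$ ($J{\left(A,a \right)} = a \left(-4\right) 3 = - 4 a 3 = - 12 a$)
$\frac{-49361 + I{\left(J{\left(-12,Q \right)} \right)}}{1110 + 25266} = \frac{-49361 + 47}{1110 + 25266} = - \frac{49314}{26376} = \left(-49314\right) \frac{1}{26376} = - \frac{8219}{4396}$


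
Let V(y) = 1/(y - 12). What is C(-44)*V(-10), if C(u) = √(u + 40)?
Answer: -I/11 ≈ -0.090909*I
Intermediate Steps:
C(u) = √(40 + u)
V(y) = 1/(-12 + y)
C(-44)*V(-10) = √(40 - 44)/(-12 - 10) = √(-4)/(-22) = (2*I)*(-1/22) = -I/11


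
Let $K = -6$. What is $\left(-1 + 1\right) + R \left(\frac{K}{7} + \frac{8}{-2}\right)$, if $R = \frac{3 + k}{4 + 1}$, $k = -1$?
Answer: $- \frac{68}{35} \approx -1.9429$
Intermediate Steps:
$R = \frac{2}{5}$ ($R = \frac{3 - 1}{4 + 1} = \frac{2}{5} \approx 0.4$)
$\left(-1 + 1\right) + R \left(\frac{K}{7} + \frac{8}{-2}\right) = \left(-1 + 1\right) + \frac{2 \left(- \frac{6}{7} + \frac{8}{-2}\right)}{5} = 0 + \frac{2 \left(\left(-6\right) \frac{1}{7} + 8 \left(- \frac{1}{2}\right)\right)}{5} = 0 + \frac{2 \left(- \frac{6}{7} - 4\right)}{5} = 0 + \frac{2}{5} \left(- \frac{34}{7}\right) = 0 - \frac{68}{35} = - \frac{68}{35}$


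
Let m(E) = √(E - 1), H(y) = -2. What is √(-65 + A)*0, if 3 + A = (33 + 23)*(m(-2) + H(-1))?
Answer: 0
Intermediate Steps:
m(E) = √(-1 + E)
A = -115 + 56*I*√3 (A = -3 + (33 + 23)*(√(-1 - 2) - 2) = -3 + 56*(√(-3) - 2) = -3 + 56*(I*√3 - 2) = -3 + 56*(-2 + I*√3) = -3 + (-112 + 56*I*√3) = -115 + 56*I*√3 ≈ -115.0 + 96.995*I)
√(-65 + A)*0 = √(-65 + (-115 + 56*I*√3))*0 = √(-180 + 56*I*√3)*0 = 0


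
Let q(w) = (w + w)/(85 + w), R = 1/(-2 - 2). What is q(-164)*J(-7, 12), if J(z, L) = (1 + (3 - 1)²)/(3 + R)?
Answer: 6560/869 ≈ 7.5489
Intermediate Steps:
R = -¼ (R = 1/(-4) = -¼ ≈ -0.25000)
q(w) = 2*w/(85 + w) (q(w) = (2*w)/(85 + w) = 2*w/(85 + w))
J(z, L) = 20/11 (J(z, L) = (1 + (3 - 1)²)/(3 - ¼) = (1 + 2²)/(11/4) = (1 + 4)*(4/11) = 5*(4/11) = 20/11)
q(-164)*J(-7, 12) = (2*(-164)/(85 - 164))*(20/11) = (2*(-164)/(-79))*(20/11) = (2*(-164)*(-1/79))*(20/11) = (328/79)*(20/11) = 6560/869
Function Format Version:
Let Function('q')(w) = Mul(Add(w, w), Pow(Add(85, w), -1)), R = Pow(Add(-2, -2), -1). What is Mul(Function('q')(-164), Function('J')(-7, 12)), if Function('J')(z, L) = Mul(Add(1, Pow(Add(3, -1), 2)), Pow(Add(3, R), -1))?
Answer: Rational(6560, 869) ≈ 7.5489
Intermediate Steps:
R = Rational(-1, 4) (R = Pow(-4, -1) = Rational(-1, 4) ≈ -0.25000)
Function('q')(w) = Mul(2, w, Pow(Add(85, w), -1)) (Function('q')(w) = Mul(Mul(2, w), Pow(Add(85, w), -1)) = Mul(2, w, Pow(Add(85, w), -1)))
Function('J')(z, L) = Rational(20, 11) (Function('J')(z, L) = Mul(Add(1, Pow(Add(3, -1), 2)), Pow(Add(3, Rational(-1, 4)), -1)) = Mul(Add(1, Pow(2, 2)), Pow(Rational(11, 4), -1)) = Mul(Add(1, 4), Rational(4, 11)) = Mul(5, Rational(4, 11)) = Rational(20, 11))
Mul(Function('q')(-164), Function('J')(-7, 12)) = Mul(Mul(2, -164, Pow(Add(85, -164), -1)), Rational(20, 11)) = Mul(Mul(2, -164, Pow(-79, -1)), Rational(20, 11)) = Mul(Mul(2, -164, Rational(-1, 79)), Rational(20, 11)) = Mul(Rational(328, 79), Rational(20, 11)) = Rational(6560, 869)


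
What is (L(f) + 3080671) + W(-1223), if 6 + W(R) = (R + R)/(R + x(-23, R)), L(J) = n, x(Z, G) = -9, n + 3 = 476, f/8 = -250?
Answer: 1897982231/616 ≈ 3.0811e+6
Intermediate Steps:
f = -2000 (f = 8*(-250) = -2000)
n = 473 (n = -3 + 476 = 473)
L(J) = 473
W(R) = -6 + 2*R/(-9 + R) (W(R) = -6 + (R + R)/(R - 9) = -6 + (2*R)/(-9 + R) = -6 + 2*R/(-9 + R))
(L(f) + 3080671) + W(-1223) = (473 + 3080671) + 2*(27 - 2*(-1223))/(-9 - 1223) = 3081144 + 2*(27 + 2446)/(-1232) = 3081144 + 2*(-1/1232)*2473 = 3081144 - 2473/616 = 1897982231/616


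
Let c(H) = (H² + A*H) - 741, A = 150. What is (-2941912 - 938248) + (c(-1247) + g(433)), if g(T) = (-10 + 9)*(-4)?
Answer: -2512938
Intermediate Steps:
c(H) = -741 + H² + 150*H (c(H) = (H² + 150*H) - 741 = -741 + H² + 150*H)
g(T) = 4 (g(T) = -1*(-4) = 4)
(-2941912 - 938248) + (c(-1247) + g(433)) = (-2941912 - 938248) + ((-741 + (-1247)² + 150*(-1247)) + 4) = -3880160 + ((-741 + 1555009 - 187050) + 4) = -3880160 + (1367218 + 4) = -3880160 + 1367222 = -2512938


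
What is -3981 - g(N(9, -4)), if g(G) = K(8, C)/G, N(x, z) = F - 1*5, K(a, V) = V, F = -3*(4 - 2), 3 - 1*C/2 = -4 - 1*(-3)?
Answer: -43783/11 ≈ -3980.3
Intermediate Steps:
C = 8 (C = 6 - 2*(-4 - 1*(-3)) = 6 - 2*(-4 + 3) = 6 - 2*(-1) = 6 + 2 = 8)
F = -6 (F = -3*2 = -6)
N(x, z) = -11 (N(x, z) = -6 - 1*5 = -6 - 5 = -11)
g(G) = 8/G
-3981 - g(N(9, -4)) = -3981 - 8/(-11) = -3981 - 8*(-1)/11 = -3981 - 1*(-8/11) = -3981 + 8/11 = -43783/11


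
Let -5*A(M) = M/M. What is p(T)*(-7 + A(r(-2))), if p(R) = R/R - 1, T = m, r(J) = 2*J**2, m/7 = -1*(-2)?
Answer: 0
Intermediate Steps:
m = 14 (m = 7*(-1*(-2)) = 7*2 = 14)
A(M) = -1/5 (A(M) = -M/(5*M) = -1/5*1 = -1/5)
T = 14
p(R) = 0 (p(R) = 1 - 1 = 0)
p(T)*(-7 + A(r(-2))) = 0*(-7 - 1/5) = 0*(-36/5) = 0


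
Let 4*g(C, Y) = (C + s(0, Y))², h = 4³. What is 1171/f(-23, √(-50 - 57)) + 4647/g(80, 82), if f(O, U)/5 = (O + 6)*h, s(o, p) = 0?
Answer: 9143/3400 ≈ 2.6891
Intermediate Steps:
h = 64
g(C, Y) = C²/4 (g(C, Y) = (C + 0)²/4 = C²/4)
f(O, U) = 1920 + 320*O (f(O, U) = 5*((O + 6)*64) = 5*((6 + O)*64) = 5*(384 + 64*O) = 1920 + 320*O)
1171/f(-23, √(-50 - 57)) + 4647/g(80, 82) = 1171/(1920 + 320*(-23)) + 4647/(((¼)*80²)) = 1171/(1920 - 7360) + 4647/(((¼)*6400)) = 1171/(-5440) + 4647/1600 = 1171*(-1/5440) + 4647*(1/1600) = -1171/5440 + 4647/1600 = 9143/3400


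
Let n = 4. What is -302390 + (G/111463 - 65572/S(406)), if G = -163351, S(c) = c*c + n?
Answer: -106846448504413/353337710 ≈ -3.0239e+5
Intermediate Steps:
S(c) = 4 + c² (S(c) = c*c + 4 = c² + 4 = 4 + c²)
-302390 + (G/111463 - 65572/S(406)) = -302390 + (-163351/111463 - 65572/(4 + 406²)) = -302390 + (-163351*1/111463 - 65572/(4 + 164836)) = -302390 + (-163351/111463 - 65572/164840) = -302390 + (-163351/111463 - 65572*1/164840) = -302390 + (-163351/111463 - 1261/3170) = -302390 - 658377513/353337710 = -106846448504413/353337710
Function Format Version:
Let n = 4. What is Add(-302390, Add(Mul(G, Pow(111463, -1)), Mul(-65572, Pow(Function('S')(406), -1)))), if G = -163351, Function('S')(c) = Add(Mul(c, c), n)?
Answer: Rational(-106846448504413, 353337710) ≈ -3.0239e+5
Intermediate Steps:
Function('S')(c) = Add(4, Pow(c, 2)) (Function('S')(c) = Add(Mul(c, c), 4) = Add(Pow(c, 2), 4) = Add(4, Pow(c, 2)))
Add(-302390, Add(Mul(G, Pow(111463, -1)), Mul(-65572, Pow(Function('S')(406), -1)))) = Add(-302390, Add(Mul(-163351, Pow(111463, -1)), Mul(-65572, Pow(Add(4, Pow(406, 2)), -1)))) = Add(-302390, Add(Mul(-163351, Rational(1, 111463)), Mul(-65572, Pow(Add(4, 164836), -1)))) = Add(-302390, Add(Rational(-163351, 111463), Mul(-65572, Pow(164840, -1)))) = Add(-302390, Add(Rational(-163351, 111463), Mul(-65572, Rational(1, 164840)))) = Add(-302390, Add(Rational(-163351, 111463), Rational(-1261, 3170))) = Add(-302390, Rational(-658377513, 353337710)) = Rational(-106846448504413, 353337710)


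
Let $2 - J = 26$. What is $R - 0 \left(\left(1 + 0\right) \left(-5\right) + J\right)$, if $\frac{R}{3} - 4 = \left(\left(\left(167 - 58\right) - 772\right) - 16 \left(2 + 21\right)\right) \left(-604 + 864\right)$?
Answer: $-804168$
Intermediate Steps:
$J = -24$ ($J = 2 - 26 = -24$)
$R = -804168$ ($R = 12 + 3 \left(\left(\left(167 - 58\right) - 772\right) - 16 \left(2 + 21\right)\right) \left(-604 + 864\right) = 12 + 3 \left(\left(109 - 772\right) - 368\right) 260 = 12 + 3 \left(-663 - 368\right) 260 = 12 + 3 \left(\left(-1031\right) 260\right) = 12 + 3 \left(-268060\right) = 12 - 804180 = -804168$)
$R - 0 \left(\left(1 + 0\right) \left(-5\right) + J\right) = -804168 - 0 \left(\left(1 + 0\right) \left(-5\right) - 24\right) = -804168 - 0 \left(1 \left(-5\right) - 24\right) = -804168 - 0 \left(-5 - 24\right) = -804168 - 0 \left(-29\right) = -804168 - 0 = -804168 + 0 = -804168$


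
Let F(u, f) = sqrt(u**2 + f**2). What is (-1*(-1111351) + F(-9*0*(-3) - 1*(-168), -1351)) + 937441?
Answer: 2048792 + 35*sqrt(1513) ≈ 2.0502e+6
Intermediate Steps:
F(u, f) = sqrt(f**2 + u**2)
(-1*(-1111351) + F(-9*0*(-3) - 1*(-168), -1351)) + 937441 = (-1*(-1111351) + sqrt((-1351)**2 + (-9*0*(-3) - 1*(-168))**2)) + 937441 = (1111351 + sqrt(1825201 + (0*(-3) + 168)**2)) + 937441 = (1111351 + sqrt(1825201 + (0 + 168)**2)) + 937441 = (1111351 + sqrt(1825201 + 168**2)) + 937441 = (1111351 + sqrt(1825201 + 28224)) + 937441 = (1111351 + sqrt(1853425)) + 937441 = (1111351 + 35*sqrt(1513)) + 937441 = 2048792 + 35*sqrt(1513)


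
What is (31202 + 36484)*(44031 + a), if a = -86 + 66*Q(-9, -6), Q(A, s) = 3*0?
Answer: 2974461270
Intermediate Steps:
Q(A, s) = 0
a = -86 (a = -86 + 66*0 = -86 + 0 = -86)
(31202 + 36484)*(44031 + a) = (31202 + 36484)*(44031 - 86) = 67686*43945 = 2974461270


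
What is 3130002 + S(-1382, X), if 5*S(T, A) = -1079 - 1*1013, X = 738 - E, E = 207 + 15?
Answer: 15647918/5 ≈ 3.1296e+6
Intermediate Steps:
E = 222
X = 516 (X = 738 - 1*222 = 738 - 222 = 516)
S(T, A) = -2092/5 (S(T, A) = (-1079 - 1*1013)/5 = (-1079 - 1013)/5 = (⅕)*(-2092) = -2092/5)
3130002 + S(-1382, X) = 3130002 - 2092/5 = 15647918/5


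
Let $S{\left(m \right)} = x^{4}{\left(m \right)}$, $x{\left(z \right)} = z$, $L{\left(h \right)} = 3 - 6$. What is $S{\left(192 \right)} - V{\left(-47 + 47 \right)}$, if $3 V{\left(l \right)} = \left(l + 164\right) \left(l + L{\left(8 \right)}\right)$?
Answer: $1358954660$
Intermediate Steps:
$L{\left(h \right)} = -3$ ($L{\left(h \right)} = 3 - 6 = -3$)
$S{\left(m \right)} = m^{4}$
$V{\left(l \right)} = \frac{\left(-3 + l\right) \left(164 + l\right)}{3}$ ($V{\left(l \right)} = \frac{\left(l + 164\right) \left(l - 3\right)}{3} = \frac{\left(164 + l\right) \left(-3 + l\right)}{3} = \frac{\left(-3 + l\right) \left(164 + l\right)}{3}$)
$S{\left(192 \right)} - V{\left(-47 + 47 \right)} = 192^{4} - \left(-164 + \frac{\left(-47 + 47\right)^{2}}{3} + \frac{161 \left(-47 + 47\right)}{3}\right) = 1358954496 - \left(-164 + \frac{0^{2}}{3} + \frac{161}{3} \cdot 0\right) = 1358954496 - \left(-164 + \frac{1}{3} \cdot 0 + 0\right) = 1358954496 - \left(-164 + 0 + 0\right) = 1358954496 - -164 = 1358954496 + 164 = 1358954660$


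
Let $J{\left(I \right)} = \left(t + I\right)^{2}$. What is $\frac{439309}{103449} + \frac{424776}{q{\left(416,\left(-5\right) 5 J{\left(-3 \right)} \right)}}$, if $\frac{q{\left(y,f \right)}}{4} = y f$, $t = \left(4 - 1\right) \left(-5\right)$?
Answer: $\frac{81628330183}{19365652800} \approx 4.2151$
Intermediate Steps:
$t = -15$ ($t = 3 \left(-5\right) = -15$)
$J{\left(I \right)} = \left(-15 + I\right)^{2}$
$q{\left(y,f \right)} = 4 f y$ ($q{\left(y,f \right)} = 4 y f = 4 f y$)
$\frac{439309}{103449} + \frac{424776}{q{\left(416,\left(-5\right) 5 J{\left(-3 \right)} \right)}} = \frac{439309}{103449} + \frac{424776}{4 \left(-5\right) 5 \left(-15 - 3\right)^{2} \cdot 416} = 439309 \cdot \frac{1}{103449} + \frac{424776}{4 \left(- 25 \left(-18\right)^{2}\right) 416} = \frac{439309}{103449} + \frac{424776}{4 \left(\left(-25\right) 324\right) 416} = \frac{439309}{103449} + \frac{424776}{4 \left(-8100\right) 416} = \frac{439309}{103449} + \frac{424776}{-13478400} = \frac{439309}{103449} + 424776 \left(- \frac{1}{13478400}\right) = \frac{439309}{103449} - \frac{17699}{561600} = \frac{81628330183}{19365652800}$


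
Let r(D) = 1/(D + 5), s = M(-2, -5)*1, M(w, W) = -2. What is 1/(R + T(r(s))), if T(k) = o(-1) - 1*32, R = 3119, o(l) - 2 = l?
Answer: 1/3088 ≈ 0.00032383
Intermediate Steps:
o(l) = 2 + l
s = -2 (s = -2*1 = -2)
r(D) = 1/(5 + D)
T(k) = -31 (T(k) = (2 - 1) - 1*32 = 1 - 32 = -31)
1/(R + T(r(s))) = 1/(3119 - 31) = 1/3088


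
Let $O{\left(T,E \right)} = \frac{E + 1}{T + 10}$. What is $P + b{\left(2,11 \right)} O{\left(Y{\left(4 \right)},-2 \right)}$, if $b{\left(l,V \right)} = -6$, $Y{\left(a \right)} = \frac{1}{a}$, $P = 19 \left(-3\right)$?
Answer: $- \frac{2313}{41} \approx -56.415$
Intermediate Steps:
$P = -57$
$O{\left(T,E \right)} = \frac{1 + E}{10 + T}$
$P + b{\left(2,11 \right)} O{\left(Y{\left(4 \right)},-2 \right)} = -57 - 6 \frac{1 - 2}{10 + \frac{1}{4}} = -57 - 6 \frac{1}{10 + \frac{1}{4}} \left(-1\right) = -57 - 6 \frac{1}{\frac{41}{4}} \left(-1\right) = -57 - 6 \cdot \frac{4}{41} \left(-1\right) = -57 - - \frac{24}{41} = -57 + \frac{24}{41} = - \frac{2313}{41}$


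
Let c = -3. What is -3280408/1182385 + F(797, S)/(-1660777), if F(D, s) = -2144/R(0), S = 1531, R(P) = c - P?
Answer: -16346613504488/5891033439435 ≈ -2.7748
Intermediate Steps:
R(P) = -3 - P
F(D, s) = 2144/3 (F(D, s) = -2144/(-3 - 1*0) = -2144/(-3 + 0) = -2144/(-3) = -2144*(-⅓) = 2144/3)
-3280408/1182385 + F(797, S)/(-1660777) = -3280408/1182385 + (2144/3)/(-1660777) = -3280408*1/1182385 + (2144/3)*(-1/1660777) = -3280408/1182385 - 2144/4982331 = -16346613504488/5891033439435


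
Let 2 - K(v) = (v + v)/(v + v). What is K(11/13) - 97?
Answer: -96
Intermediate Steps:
K(v) = 1 (K(v) = 2 - (v + v)/(v + v) = 2 - 2*v/(2*v) = 2 - 2*v*1/(2*v) = 2 - 1*1 = 2 - 1 = 1)
K(11/13) - 97 = 1 - 97 = -96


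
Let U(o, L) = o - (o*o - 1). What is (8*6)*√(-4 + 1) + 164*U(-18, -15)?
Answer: -55924 + 48*I*√3 ≈ -55924.0 + 83.138*I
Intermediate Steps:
U(o, L) = 1 + o - o² (U(o, L) = o - (o² - 1) = o - (-1 + o²) = o + (1 - o²) = 1 + o - o²)
(8*6)*√(-4 + 1) + 164*U(-18, -15) = (8*6)*√(-4 + 1) + 164*(1 - 18 - 1*(-18)²) = 48*√(-3) + 164*(1 - 18 - 1*324) = 48*(I*√3) + 164*(1 - 18 - 324) = 48*I*√3 + 164*(-341) = 48*I*√3 - 55924 = -55924 + 48*I*√3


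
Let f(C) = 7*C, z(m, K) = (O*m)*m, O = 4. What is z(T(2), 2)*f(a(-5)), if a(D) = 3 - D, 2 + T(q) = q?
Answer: 0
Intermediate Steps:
T(q) = -2 + q
z(m, K) = 4*m**2 (z(m, K) = (4*m)*m = 4*m**2)
z(T(2), 2)*f(a(-5)) = (4*(-2 + 2)**2)*(7*(3 - 1*(-5))) = (4*0**2)*(7*(3 + 5)) = (4*0)*(7*8) = 0*56 = 0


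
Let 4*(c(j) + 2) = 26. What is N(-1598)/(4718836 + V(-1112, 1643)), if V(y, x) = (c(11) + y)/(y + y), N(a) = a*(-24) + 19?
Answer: 170674208/20989384743 ≈ 0.0081315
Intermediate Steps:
c(j) = 9/2 (c(j) = -2 + (1/4)*26 = -2 + 13/2 = 9/2)
N(a) = 19 - 24*a (N(a) = -24*a + 19 = 19 - 24*a)
V(y, x) = (9/2 + y)/(2*y) (V(y, x) = (9/2 + y)/(y + y) = (9/2 + y)/((2*y)) = (9/2 + y)*(1/(2*y)) = (9/2 + y)/(2*y))
N(-1598)/(4718836 + V(-1112, 1643)) = (19 - 24*(-1598))/(4718836 + (1/4)*(9 + 2*(-1112))/(-1112)) = (19 + 38352)/(4718836 + (1/4)*(-1/1112)*(9 - 2224)) = 38371/(4718836 + (1/4)*(-1/1112)*(-2215)) = 38371/(4718836 + 2215/4448) = 38371/(20989384743/4448) = 38371*(4448/20989384743) = 170674208/20989384743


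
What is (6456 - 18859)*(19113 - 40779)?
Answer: 268723398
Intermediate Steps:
(6456 - 18859)*(19113 - 40779) = -12403*(-21666) = 268723398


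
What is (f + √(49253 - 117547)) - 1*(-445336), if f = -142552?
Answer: 302784 + I*√68294 ≈ 3.0278e+5 + 261.33*I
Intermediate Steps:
(f + √(49253 - 117547)) - 1*(-445336) = (-142552 + √(49253 - 117547)) - 1*(-445336) = (-142552 + √(-68294)) + 445336 = (-142552 + I*√68294) + 445336 = 302784 + I*√68294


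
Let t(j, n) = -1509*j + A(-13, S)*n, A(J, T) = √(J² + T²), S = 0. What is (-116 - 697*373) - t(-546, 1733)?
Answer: -1106540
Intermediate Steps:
t(j, n) = -1509*j + 13*n (t(j, n) = -1509*j + √((-13)² + 0²)*n = -1509*j + √(169 + 0)*n = -1509*j + √169*n = -1509*j + 13*n)
(-116 - 697*373) - t(-546, 1733) = (-116 - 697*373) - (-1509*(-546) + 13*1733) = (-116 - 259981) - (823914 + 22529) = -260097 - 1*846443 = -260097 - 846443 = -1106540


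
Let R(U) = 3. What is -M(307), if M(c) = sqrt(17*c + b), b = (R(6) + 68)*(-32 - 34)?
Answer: -sqrt(533) ≈ -23.087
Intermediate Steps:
b = -4686 (b = (3 + 68)*(-32 - 34) = 71*(-66) = -4686)
M(c) = sqrt(-4686 + 17*c) (M(c) = sqrt(17*c - 4686) = sqrt(-4686 + 17*c))
-M(307) = -sqrt(-4686 + 17*307) = -sqrt(-4686 + 5219) = -sqrt(533)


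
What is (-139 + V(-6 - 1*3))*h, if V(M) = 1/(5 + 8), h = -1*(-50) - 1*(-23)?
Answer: -131838/13 ≈ -10141.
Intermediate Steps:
h = 73 (h = 50 + 23 = 73)
V(M) = 1/13
(-139 + V(-6 - 1*3))*h = (-139 + 1/13)*73 = -1806/13*73 = -131838/13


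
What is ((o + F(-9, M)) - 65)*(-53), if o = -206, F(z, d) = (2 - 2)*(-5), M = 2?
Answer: 14363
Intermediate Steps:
F(z, d) = 0 (F(z, d) = 0*(-5) = 0)
((o + F(-9, M)) - 65)*(-53) = ((-206 + 0) - 65)*(-53) = (-206 - 65)*(-53) = -271*(-53) = 14363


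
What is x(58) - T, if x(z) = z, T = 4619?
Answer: -4561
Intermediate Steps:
x(58) - T = 58 - 1*4619 = 58 - 4619 = -4561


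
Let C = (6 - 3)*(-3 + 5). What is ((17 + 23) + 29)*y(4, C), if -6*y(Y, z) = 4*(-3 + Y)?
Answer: -46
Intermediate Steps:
C = 6 (C = 3*2 = 6)
y(Y, z) = 2 - 2*Y/3 (y(Y, z) = -2*(-3 + Y)/3 = -(-12 + 4*Y)/6 = 2 - 2*Y/3)
((17 + 23) + 29)*y(4, C) = ((17 + 23) + 29)*(2 - ⅔*4) = (40 + 29)*(2 - 8/3) = 69*(-⅔) = -46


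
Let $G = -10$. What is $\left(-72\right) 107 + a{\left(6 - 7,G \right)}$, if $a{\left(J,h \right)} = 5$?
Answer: $-7699$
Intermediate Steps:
$\left(-72\right) 107 + a{\left(6 - 7,G \right)} = \left(-72\right) 107 + 5 = -7704 + 5 = -7699$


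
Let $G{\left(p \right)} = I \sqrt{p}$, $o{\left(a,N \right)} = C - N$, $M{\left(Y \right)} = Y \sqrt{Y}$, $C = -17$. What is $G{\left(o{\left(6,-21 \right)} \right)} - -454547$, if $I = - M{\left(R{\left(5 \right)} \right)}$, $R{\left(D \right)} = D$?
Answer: $454547 - 10 \sqrt{5} \approx 4.5452 \cdot 10^{5}$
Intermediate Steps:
$M{\left(Y \right)} = Y^{\frac{3}{2}}$
$o{\left(a,N \right)} = -17 - N$
$I = - 5 \sqrt{5}$ ($I = - 5^{\frac{3}{2}} = - 5 \sqrt{5} \approx -11.18$)
$G{\left(p \right)} = - 5 \sqrt{5} \sqrt{p}$
$G{\left(o{\left(6,-21 \right)} \right)} - -454547 = - 5 \sqrt{5} \sqrt{-17 - -21} - -454547 = - 5 \sqrt{5} \sqrt{-17 + 21} + 454547 = - 5 \sqrt{5} \sqrt{4} + 454547 = \left(-5\right) \sqrt{5} \cdot 2 + 454547 = - 10 \sqrt{5} + 454547 = 454547 - 10 \sqrt{5}$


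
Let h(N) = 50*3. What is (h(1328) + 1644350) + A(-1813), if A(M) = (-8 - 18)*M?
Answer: 1691638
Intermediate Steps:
h(N) = 150
A(M) = -26*M
(h(1328) + 1644350) + A(-1813) = (150 + 1644350) - 26*(-1813) = 1644500 + 47138 = 1691638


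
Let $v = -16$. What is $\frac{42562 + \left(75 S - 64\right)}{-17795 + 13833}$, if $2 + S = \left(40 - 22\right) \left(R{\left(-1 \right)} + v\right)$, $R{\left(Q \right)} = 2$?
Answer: $- \frac{11724}{1981} \approx -5.9182$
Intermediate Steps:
$S = -254$ ($S = -2 + \left(40 - 22\right) \left(2 - 16\right) = -2 + 18 \left(-14\right) = -2 - 252 = -254$)
$\frac{42562 + \left(75 S - 64\right)}{-17795 + 13833} = \frac{42562 + \left(75 \left(-254\right) - 64\right)}{-17795 + 13833} = \frac{42562 - 19114}{-3962} = \left(42562 - 19114\right) \left(- \frac{1}{3962}\right) = 23448 \left(- \frac{1}{3962}\right) = - \frac{11724}{1981}$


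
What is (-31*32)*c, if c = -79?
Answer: 78368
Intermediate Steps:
(-31*32)*c = -31*32*(-79) = -992*(-79) = 78368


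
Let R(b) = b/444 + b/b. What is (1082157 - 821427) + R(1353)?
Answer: 38588639/148 ≈ 2.6073e+5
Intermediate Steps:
R(b) = 1 + b/444 (R(b) = b*(1/444) + 1 = b/444 + 1 = 1 + b/444)
(1082157 - 821427) + R(1353) = (1082157 - 821427) + (1 + (1/444)*1353) = 260730 + (1 + 451/148) = 260730 + 599/148 = 38588639/148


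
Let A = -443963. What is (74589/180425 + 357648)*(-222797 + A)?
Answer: -8605033201213128/36085 ≈ -2.3847e+11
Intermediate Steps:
(74589/180425 + 357648)*(-222797 + A) = (74589/180425 + 357648)*(-222797 - 443963) = (74589*(1/180425) + 357648)*(-666760) = (74589/180425 + 357648)*(-666760) = (64528714989/180425)*(-666760) = -8605033201213128/36085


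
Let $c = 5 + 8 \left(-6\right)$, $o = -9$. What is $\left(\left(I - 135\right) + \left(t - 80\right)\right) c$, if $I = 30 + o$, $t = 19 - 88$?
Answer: $11309$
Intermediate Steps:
$t = -69$ ($t = 19 - 88 = -69$)
$c = -43$ ($c = 5 - 48 = -43$)
$I = 21$ ($I = 30 - 9 = 21$)
$\left(\left(I - 135\right) + \left(t - 80\right)\right) c = \left(\left(21 - 135\right) - 149\right) \left(-43\right) = \left(-114 - 149\right) \left(-43\right) = \left(-263\right) \left(-43\right) = 11309$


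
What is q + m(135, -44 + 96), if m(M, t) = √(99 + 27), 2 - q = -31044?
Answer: 31046 + 3*√14 ≈ 31057.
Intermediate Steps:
q = 31046 (q = 2 - 1*(-31044) = 2 + 31044 = 31046)
m(M, t) = 3*√14 (m(M, t) = √126 = 3*√14)
q + m(135, -44 + 96) = 31046 + 3*√14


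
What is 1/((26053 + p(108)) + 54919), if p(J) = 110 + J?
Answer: 1/81190 ≈ 1.2317e-5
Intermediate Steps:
1/((26053 + p(108)) + 54919) = 1/((26053 + (110 + 108)) + 54919) = 1/((26053 + 218) + 54919) = 1/(26271 + 54919) = 1/81190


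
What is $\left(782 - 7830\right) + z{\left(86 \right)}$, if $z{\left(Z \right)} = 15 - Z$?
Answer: $-7119$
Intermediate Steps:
$\left(782 - 7830\right) + z{\left(86 \right)} = \left(782 - 7830\right) + \left(15 - 86\right) = -7048 + \left(15 - 86\right) = -7048 - 71 = -7119$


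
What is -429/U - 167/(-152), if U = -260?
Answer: 2089/760 ≈ 2.7487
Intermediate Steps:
-429/U - 167/(-152) = -429/(-260) - 167/(-152) = -429*(-1/260) - 167*(-1/152) = 33/20 + 167/152 = 2089/760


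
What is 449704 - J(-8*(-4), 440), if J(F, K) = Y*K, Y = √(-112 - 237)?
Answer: 449704 - 440*I*√349 ≈ 4.497e+5 - 8219.9*I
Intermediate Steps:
Y = I*√349 (Y = √(-349) = I*√349 ≈ 18.682*I)
J(F, K) = I*K*√349 (J(F, K) = (I*√349)*K = I*K*√349)
449704 - J(-8*(-4), 440) = 449704 - I*440*√349 = 449704 - 440*I*√349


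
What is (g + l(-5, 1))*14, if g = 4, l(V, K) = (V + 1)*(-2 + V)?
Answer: 448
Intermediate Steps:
l(V, K) = (1 + V)*(-2 + V)
(g + l(-5, 1))*14 = (4 + (-2 + (-5)**2 - 1*(-5)))*14 = (4 + (-2 + 25 + 5))*14 = (4 + 28)*14 = 32*14 = 448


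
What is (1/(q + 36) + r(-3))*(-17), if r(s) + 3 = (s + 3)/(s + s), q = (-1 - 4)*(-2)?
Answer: 2329/46 ≈ 50.630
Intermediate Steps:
q = 10 (q = -5*(-2) = 10)
r(s) = -3 + (3 + s)/(2*s) (r(s) = -3 + (s + 3)/(s + s) = -3 + (3 + s)/((2*s)) = -3 + (3 + s)*(1/(2*s)) = -3 + (3 + s)/(2*s))
(1/(q + 36) + r(-3))*(-17) = (1/(10 + 36) + (½)*(3 - 5*(-3))/(-3))*(-17) = (1/46 + (½)*(-⅓)*(3 + 15))*(-17) = (1/46 + (½)*(-⅓)*18)*(-17) = (1/46 - 3)*(-17) = -137/46*(-17) = 2329/46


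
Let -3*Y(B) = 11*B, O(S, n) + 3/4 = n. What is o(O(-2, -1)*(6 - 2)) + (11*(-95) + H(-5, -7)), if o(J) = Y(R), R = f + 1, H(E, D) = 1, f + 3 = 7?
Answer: -3187/3 ≈ -1062.3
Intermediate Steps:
f = 4 (f = -3 + 7 = 4)
O(S, n) = -¾ + n
R = 5 (R = 4 + 1 = 5)
Y(B) = -11*B/3
o(J) = -55/3 (o(J) = -11/3*5 = -55/3)
o(O(-2, -1)*(6 - 2)) + (11*(-95) + H(-5, -7)) = -55/3 + (11*(-95) + 1) = -55/3 + (-1045 + 1) = -55/3 - 1044 = -3187/3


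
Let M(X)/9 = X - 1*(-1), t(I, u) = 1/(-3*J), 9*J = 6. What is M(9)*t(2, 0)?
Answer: -45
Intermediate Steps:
J = 2/3 (J = (1/9)*6 = 2/3 ≈ 0.66667)
t(I, u) = -1/2 (t(I, u) = 1/(-3*2/3) = 1/(-2) = -1/2)
M(X) = 9 + 9*X (M(X) = 9*(X - 1*(-1)) = 9*(X + 1) = 9*(1 + X) = 9 + 9*X)
M(9)*t(2, 0) = (9 + 9*9)*(-1/2) = (9 + 81)*(-1/2) = 90*(-1/2) = -45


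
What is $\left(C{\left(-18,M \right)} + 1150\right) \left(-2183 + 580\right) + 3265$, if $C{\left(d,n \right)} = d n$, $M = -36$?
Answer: $-2878929$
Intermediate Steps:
$\left(C{\left(-18,M \right)} + 1150\right) \left(-2183 + 580\right) + 3265 = \left(\left(-18\right) \left(-36\right) + 1150\right) \left(-2183 + 580\right) + 3265 = \left(648 + 1150\right) \left(-1603\right) + 3265 = 1798 \left(-1603\right) + 3265 = -2882194 + 3265 = -2878929$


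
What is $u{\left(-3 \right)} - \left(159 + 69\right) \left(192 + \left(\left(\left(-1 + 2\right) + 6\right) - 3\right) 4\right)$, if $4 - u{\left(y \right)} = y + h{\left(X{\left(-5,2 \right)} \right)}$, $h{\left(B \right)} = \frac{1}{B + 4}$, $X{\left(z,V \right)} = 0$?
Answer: $- \frac{189669}{4} \approx -47417.0$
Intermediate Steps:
$h{\left(B \right)} = \frac{1}{4 + B}$
$u{\left(y \right)} = \frac{15}{4} - y$ ($u{\left(y \right)} = 4 - \left(y + \frac{1}{4 + 0}\right) = 4 - \left(y + \frac{1}{4}\right) = 4 - \left(\frac{1}{4} + y\right) = \frac{15}{4} - y$)
$u{\left(-3 \right)} - \left(159 + 69\right) \left(192 + \left(\left(\left(-1 + 2\right) + 6\right) - 3\right) 4\right) = \left(\frac{15}{4} - -3\right) - \left(159 + 69\right) \left(192 + \left(\left(\left(-1 + 2\right) + 6\right) - 3\right) 4\right) = \left(\frac{15}{4} + 3\right) - 228 \left(192 + \left(\left(1 + 6\right) - 3\right) 4\right) = \frac{27}{4} - 228 \left(192 + \left(7 - 3\right) 4\right) = \frac{27}{4} - 228 \left(192 + 4 \cdot 4\right) = \frac{27}{4} - 228 \left(192 + 16\right) = \frac{27}{4} - 228 \cdot 208 = \frac{27}{4} - 47424 = - \frac{189669}{4}$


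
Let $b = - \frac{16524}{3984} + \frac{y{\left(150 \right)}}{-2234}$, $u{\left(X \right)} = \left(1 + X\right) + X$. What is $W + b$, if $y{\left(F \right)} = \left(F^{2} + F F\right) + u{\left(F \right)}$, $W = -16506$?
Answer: $- \frac{6130209139}{370844} \approx -16530.0$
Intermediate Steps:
$u{\left(X \right)} = 1 + 2 X$
$y{\left(F \right)} = 1 + 2 F + 2 F^{2}$ ($y{\left(F \right)} = \left(F^{2} + F F\right) + \left(1 + 2 F\right) = \left(F^{2} + F^{2}\right) + \left(1 + 2 F\right) = 2 F^{2} + \left(1 + 2 F\right) = 1 + 2 F + 2 F^{2}$)
$b = - \frac{9058075}{370844}$ ($b = - \frac{16524}{3984} + \frac{1 + 2 \cdot 150 + 2 \cdot 150^{2}}{-2234} = \left(-16524\right) \frac{1}{3984} + \left(1 + 300 + 2 \cdot 22500\right) \left(- \frac{1}{2234}\right) = - \frac{1377}{332} + \left(1 + 300 + 45000\right) \left(- \frac{1}{2234}\right) = - \frac{1377}{332} + 45301 \left(- \frac{1}{2234}\right) = - \frac{1377}{332} - \frac{45301}{2234} = - \frac{9058075}{370844} \approx -24.426$)
$W + b = -16506 - \frac{9058075}{370844} = - \frac{6130209139}{370844}$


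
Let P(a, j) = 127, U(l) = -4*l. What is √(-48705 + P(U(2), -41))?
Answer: I*√48578 ≈ 220.4*I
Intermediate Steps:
√(-48705 + P(U(2), -41)) = √(-48705 + 127) = √(-48578) = I*√48578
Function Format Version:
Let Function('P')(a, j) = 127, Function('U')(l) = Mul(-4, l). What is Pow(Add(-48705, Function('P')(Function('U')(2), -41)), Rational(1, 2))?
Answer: Mul(I, Pow(48578, Rational(1, 2))) ≈ Mul(220.40, I)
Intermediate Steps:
Pow(Add(-48705, Function('P')(Function('U')(2), -41)), Rational(1, 2)) = Pow(Add(-48705, 127), Rational(1, 2)) = Pow(-48578, Rational(1, 2)) = Mul(I, Pow(48578, Rational(1, 2)))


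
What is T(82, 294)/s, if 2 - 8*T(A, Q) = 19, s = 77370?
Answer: -17/618960 ≈ -2.7465e-5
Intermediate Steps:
T(A, Q) = -17/8 (T(A, Q) = ¼ - ⅛*19 = ¼ - 19/8 = -17/8)
T(82, 294)/s = -17/8/77370 = -17/8*1/77370 = -17/618960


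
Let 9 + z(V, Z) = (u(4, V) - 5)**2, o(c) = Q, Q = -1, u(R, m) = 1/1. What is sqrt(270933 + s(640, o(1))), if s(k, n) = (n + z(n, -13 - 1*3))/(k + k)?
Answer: 3*sqrt(192663470)/80 ≈ 520.51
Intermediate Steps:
u(R, m) = 1
o(c) = -1
z(V, Z) = 7 (z(V, Z) = -9 + (1 - 5)**2 = -9 + (-4)**2 = -9 + 16 = 7)
s(k, n) = (7 + n)/(2*k) (s(k, n) = (n + 7)/(k + k) = (7 + n)/((2*k)) = (7 + n)*(1/(2*k)) = (7 + n)/(2*k))
sqrt(270933 + s(640, o(1))) = sqrt(270933 + (1/2)*(7 - 1)/640) = sqrt(270933 + (1/2)*(1/640)*6) = sqrt(270933 + 3/640) = sqrt(173397123/640) = 3*sqrt(192663470)/80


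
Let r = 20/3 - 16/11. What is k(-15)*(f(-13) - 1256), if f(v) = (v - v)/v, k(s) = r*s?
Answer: 1080160/11 ≈ 98196.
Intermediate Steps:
r = 172/33 (r = 20*(1/3) - 16*1/11 = 20/3 - 16/11 = 172/33 ≈ 5.2121)
k(s) = 172*s/33
f(v) = 0 (f(v) = 0/v = 0)
k(-15)*(f(-13) - 1256) = ((172/33)*(-15))*(0 - 1256) = -860/11*(-1256) = 1080160/11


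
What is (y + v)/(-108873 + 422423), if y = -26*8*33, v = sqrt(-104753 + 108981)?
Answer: -3432/156775 + sqrt(1057)/156775 ≈ -0.021684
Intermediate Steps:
v = 2*sqrt(1057) (v = sqrt(4228) = 2*sqrt(1057) ≈ 65.023)
y = -6864 (y = -208*33 = -6864)
(y + v)/(-108873 + 422423) = (-6864 + 2*sqrt(1057))/(-108873 + 422423) = (-6864 + 2*sqrt(1057))/313550 = (-6864 + 2*sqrt(1057))*(1/313550) = -3432/156775 + sqrt(1057)/156775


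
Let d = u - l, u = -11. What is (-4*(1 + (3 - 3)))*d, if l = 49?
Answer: 240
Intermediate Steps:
d = -60 (d = -11 - 1*49 = -11 - 49 = -60)
(-4*(1 + (3 - 3)))*d = -4*(1 + (3 - 3))*(-60) = -4*(1 + 0)*(-60) = -4*1*(-60) = -4*(-60) = 240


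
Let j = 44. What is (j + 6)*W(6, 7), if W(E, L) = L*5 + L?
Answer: 2100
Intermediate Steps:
W(E, L) = 6*L (W(E, L) = 5*L + L = 6*L)
(j + 6)*W(6, 7) = (44 + 6)*(6*7) = 50*42 = 2100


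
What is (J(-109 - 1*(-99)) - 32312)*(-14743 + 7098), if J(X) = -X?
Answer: 246948790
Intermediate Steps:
(J(-109 - 1*(-99)) - 32312)*(-14743 + 7098) = (-(-109 - 1*(-99)) - 32312)*(-14743 + 7098) = (-(-109 + 99) - 32312)*(-7645) = (-1*(-10) - 32312)*(-7645) = (10 - 32312)*(-7645) = -32302*(-7645) = 246948790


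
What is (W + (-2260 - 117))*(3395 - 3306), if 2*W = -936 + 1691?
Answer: -355911/2 ≈ -1.7796e+5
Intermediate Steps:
W = 755/2 (W = (-936 + 1691)/2 = (½)*755 = 755/2 ≈ 377.50)
(W + (-2260 - 117))*(3395 - 3306) = (755/2 + (-2260 - 117))*(3395 - 3306) = (755/2 - 2377)*89 = -3999/2*89 = -355911/2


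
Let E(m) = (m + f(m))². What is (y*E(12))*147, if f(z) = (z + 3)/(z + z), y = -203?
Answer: -304408041/64 ≈ -4.7564e+6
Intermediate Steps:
f(z) = (3 + z)/(2*z) (f(z) = (3 + z)/((2*z)) = (3 + z)*(1/(2*z)) = (3 + z)/(2*z))
E(m) = (m + (3 + m)/(2*m))²
(y*E(12))*147 = -203*(3 + 12 + 2*12²)²/(4*12²)*147 = -203*(3 + 12 + 2*144)²/(4*144)*147 = -203*(3 + 12 + 288)²/(4*144)*147 = -203*303²/(4*144)*147 = -203*91809/(4*144)*147 = -203*10201/64*147 = -2070803/64*147 = -304408041/64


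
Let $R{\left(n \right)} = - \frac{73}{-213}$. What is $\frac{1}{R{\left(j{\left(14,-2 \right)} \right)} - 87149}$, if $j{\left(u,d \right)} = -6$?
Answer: $- \frac{213}{18562664} \approx -1.1475 \cdot 10^{-5}$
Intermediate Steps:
$R{\left(n \right)} = \frac{73}{213}$ ($R{\left(n \right)} = \left(-73\right) \left(- \frac{1}{213}\right) = \frac{73}{213}$)
$\frac{1}{R{\left(j{\left(14,-2 \right)} \right)} - 87149} = \frac{1}{\frac{73}{213} - 87149} = \frac{1}{- \frac{18562664}{213}} = - \frac{213}{18562664}$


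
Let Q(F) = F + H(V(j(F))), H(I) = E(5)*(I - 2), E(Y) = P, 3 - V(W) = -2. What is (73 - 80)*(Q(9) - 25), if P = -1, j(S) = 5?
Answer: 133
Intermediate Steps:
V(W) = 5 (V(W) = 3 - 1*(-2) = 3 + 2 = 5)
E(Y) = -1
H(I) = 2 - I (H(I) = -(I - 2) = -(-2 + I) = 2 - I)
Q(F) = -3 + F (Q(F) = F + (2 - 1*5) = F + (2 - 5) = F - 3 = -3 + F)
(73 - 80)*(Q(9) - 25) = (73 - 80)*((-3 + 9) - 25) = -7*(6 - 1*25) = -7*(6 - 25) = -7*(-19) = 133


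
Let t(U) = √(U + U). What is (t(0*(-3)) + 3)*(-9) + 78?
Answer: 51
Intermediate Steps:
t(U) = √2*√U (t(U) = √(2*U) = √2*√U)
(t(0*(-3)) + 3)*(-9) + 78 = (√2*√(0*(-3)) + 3)*(-9) + 78 = (√2*√0 + 3)*(-9) + 78 = (√2*0 + 3)*(-9) + 78 = (0 + 3)*(-9) + 78 = 3*(-9) + 78 = -27 + 78 = 51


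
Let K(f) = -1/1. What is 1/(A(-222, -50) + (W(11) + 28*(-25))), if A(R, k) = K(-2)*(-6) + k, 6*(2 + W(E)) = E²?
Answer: -6/4355 ≈ -0.0013777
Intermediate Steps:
W(E) = -2 + E²/6
K(f) = -1
A(R, k) = 6 + k (A(R, k) = -1*(-6) + k = 6 + k)
1/(A(-222, -50) + (W(11) + 28*(-25))) = 1/((6 - 50) + ((-2 + (⅙)*11²) + 28*(-25))) = 1/(-44 + ((-2 + (⅙)*121) - 700)) = 1/(-44 + ((-2 + 121/6) - 700)) = 1/(-44 + (109/6 - 700)) = 1/(-44 - 4091/6) = 1/(-4355/6) = -6/4355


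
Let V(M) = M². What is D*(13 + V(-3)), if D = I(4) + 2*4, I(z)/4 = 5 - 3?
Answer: 352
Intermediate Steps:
I(z) = 8 (I(z) = 4*(5 - 3) = 4*2 = 8)
D = 16 (D = 8 + 2*4 = 8 + 8 = 16)
D*(13 + V(-3)) = 16*(13 + (-3)²) = 16*(13 + 9) = 16*22 = 352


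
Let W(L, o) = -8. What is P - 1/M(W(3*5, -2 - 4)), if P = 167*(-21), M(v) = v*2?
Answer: -56111/16 ≈ -3506.9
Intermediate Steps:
M(v) = 2*v
P = -3507
P - 1/M(W(3*5, -2 - 4)) = -3507 - 1/(2*(-8)) = -3507 - 1/(-16) = -3507 - 1*(-1/16) = -3507 + 1/16 = -56111/16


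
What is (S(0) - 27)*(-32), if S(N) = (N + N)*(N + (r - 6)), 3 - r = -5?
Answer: 864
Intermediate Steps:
r = 8 (r = 3 - 1*(-5) = 3 + 5 = 8)
S(N) = 2*N*(2 + N) (S(N) = (N + N)*(N + (8 - 6)) = (2*N)*(N + 2) = (2*N)*(2 + N) = 2*N*(2 + N))
(S(0) - 27)*(-32) = (2*0*(2 + 0) - 27)*(-32) = (2*0*2 - 27)*(-32) = (0 - 27)*(-32) = -27*(-32) = 864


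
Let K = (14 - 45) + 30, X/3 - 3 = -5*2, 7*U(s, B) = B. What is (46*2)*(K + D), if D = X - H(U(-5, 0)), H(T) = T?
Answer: -2024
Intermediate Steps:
U(s, B) = B/7
X = -21 (X = 9 + 3*(-5*2) = 9 + 3*(-10) = 9 - 30 = -21)
K = -1 (K = -31 + 30 = -1)
D = -21 (D = -21 - 0/7 = -21 - 1*0 = -21 + 0 = -21)
(46*2)*(K + D) = (46*2)*(-1 - 21) = 92*(-22) = -2024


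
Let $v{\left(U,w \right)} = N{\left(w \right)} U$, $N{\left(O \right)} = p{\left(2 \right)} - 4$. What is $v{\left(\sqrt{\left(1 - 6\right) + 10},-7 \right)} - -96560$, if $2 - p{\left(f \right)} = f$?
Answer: $96560 - 4 \sqrt{5} \approx 96551.0$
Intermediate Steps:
$p{\left(f \right)} = 2 - f$
$N{\left(O \right)} = -4$ ($N{\left(O \right)} = \left(2 - 2\right) - 4 = 0 - 4 = -4$)
$v{\left(U,w \right)} = - 4 U$
$v{\left(\sqrt{\left(1 - 6\right) + 10},-7 \right)} - -96560 = - 4 \sqrt{\left(1 - 6\right) + 10} - -96560 = - 4 \sqrt{\left(1 - 6\right) + 10} + 96560 = - 4 \sqrt{-5 + 10} + 96560 = - 4 \sqrt{5} + 96560 = 96560 - 4 \sqrt{5}$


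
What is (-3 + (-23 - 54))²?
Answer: 6400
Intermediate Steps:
(-3 + (-23 - 54))² = (-3 - 77)² = (-80)² = 6400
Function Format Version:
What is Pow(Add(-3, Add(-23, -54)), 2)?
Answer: 6400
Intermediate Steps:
Pow(Add(-3, Add(-23, -54)), 2) = Pow(Add(-3, -77), 2) = Pow(-80, 2) = 6400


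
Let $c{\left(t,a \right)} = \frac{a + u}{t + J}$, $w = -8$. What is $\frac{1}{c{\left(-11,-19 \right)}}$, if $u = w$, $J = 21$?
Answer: $- \frac{10}{27} \approx -0.37037$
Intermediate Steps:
$u = -8$
$c{\left(t,a \right)} = \frac{-8 + a}{21 + t}$ ($c{\left(t,a \right)} = \frac{a - 8}{t + 21} = \frac{-8 + a}{21 + t}$)
$\frac{1}{c{\left(-11,-19 \right)}} = \frac{1}{\frac{1}{21 - 11} \left(-8 - 19\right)} = \frac{1}{\frac{1}{10} \left(-27\right)} = \frac{1}{- \frac{27}{10}} = - \frac{10}{27}$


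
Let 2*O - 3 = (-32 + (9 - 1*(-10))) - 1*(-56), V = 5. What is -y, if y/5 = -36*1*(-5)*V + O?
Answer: -4615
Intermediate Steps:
O = 23 (O = 3/2 + ((-32 + (9 - 1*(-10))) - 1*(-56))/2 = 3/2 + ((-32 + (9 + 10)) + 56)/2 = 3/2 + ((-32 + 19) + 56)/2 = 3/2 + (-13 + 56)/2 = 3/2 + (½)*43 = 3/2 + 43/2 = 23)
y = 4615 (y = 5*(-36*1*(-5)*5 + 23) = 5*(-(-180)*5 + 23) = 5*(-36*(-25) + 23) = 5*(900 + 23) = 5*923 = 4615)
-y = -1*4615 = -4615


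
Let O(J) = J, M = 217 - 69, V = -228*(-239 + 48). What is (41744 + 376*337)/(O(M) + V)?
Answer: 21057/5462 ≈ 3.8552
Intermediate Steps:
V = 43548 (V = -228*(-191) = 43548)
M = 148
(41744 + 376*337)/(O(M) + V) = (41744 + 376*337)/(148 + 43548) = (41744 + 126712)/43696 = 168456*(1/43696) = 21057/5462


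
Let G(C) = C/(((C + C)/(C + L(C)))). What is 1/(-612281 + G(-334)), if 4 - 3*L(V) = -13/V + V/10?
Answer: -10020/6136666567 ≈ -1.6328e-6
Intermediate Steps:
L(V) = 4/3 - V/30 + 13/(3*V) (L(V) = 4/3 - (-13/V + V/10)/3 = 4/3 + (-V/30 + 13/(3*V)) = 4/3 - V/30 + 13/(3*V))
G(C) = C/2 + (130 - C*(-40 + C))/(60*C) (G(C) = C/(((C + C)/(C + (130 - C*(-40 + C))/(30*C)))) = C/(((2*C)/(C + (130 - C*(-40 + C))/(30*C)))) = C/((2*C/(C + (130 - C*(-40 + C))/(30*C)))) = C*((C + (130 - C*(-40 + C))/(30*C))/(2*C)) = C/2 + (130 - C*(-40 + C))/(60*C))
1/(-612281 + G(-334)) = 1/(-612281 + (1/60)*(130 + 29*(-334)² + 40*(-334))/(-334)) = 1/(-612281 + (1/60)*(-1/334)*(130 + 29*111556 - 13360)) = 1/(-612281 + (1/60)*(-1/334)*(130 + 3235124 - 13360)) = 1/(-612281 + (1/60)*(-1/334)*3221894) = 1/(-612281 - 1610947/10020) = 1/(-6136666567/10020) = -10020/6136666567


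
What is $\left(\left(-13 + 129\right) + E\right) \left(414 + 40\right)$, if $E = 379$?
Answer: $224730$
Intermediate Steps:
$\left(\left(-13 + 129\right) + E\right) \left(414 + 40\right) = \left(\left(-13 + 129\right) + 379\right) \left(414 + 40\right) = \left(116 + 379\right) 454 = 495 \cdot 454 = 224730$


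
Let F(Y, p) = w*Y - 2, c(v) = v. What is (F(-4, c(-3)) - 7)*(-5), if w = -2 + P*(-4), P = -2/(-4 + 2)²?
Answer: 45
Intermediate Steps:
P = -½ (P = -2/((-2)²) = -2/4 = -2*¼ = -½ ≈ -0.50000)
w = 0 (w = -2 - ½*(-4) = -2 + 2 = 0)
F(Y, p) = -2 (F(Y, p) = 0*Y - 2 = 0 - 2 = -2)
(F(-4, c(-3)) - 7)*(-5) = (-2 - 7)*(-5) = -9*(-5) = 45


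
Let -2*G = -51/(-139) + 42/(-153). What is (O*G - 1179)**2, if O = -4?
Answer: 69833114537641/50253921 ≈ 1.3896e+6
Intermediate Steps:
G = -655/14178 (G = -(-51/(-139) + 42/(-153))/2 = -(-51*(-1/139) + 42*(-1/153))/2 = -(51/139 - 14/51)/2 = -1/2*655/7089 = -655/14178 ≈ -0.046198)
(O*G - 1179)**2 = (-4*(-655/14178) - 1179)**2 = (1310/7089 - 1179)**2 = (-8356621/7089)**2 = 69833114537641/50253921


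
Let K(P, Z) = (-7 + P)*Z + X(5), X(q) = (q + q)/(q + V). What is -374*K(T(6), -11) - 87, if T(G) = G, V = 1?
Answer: -14473/3 ≈ -4824.3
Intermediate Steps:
X(q) = 2*q/(1 + q) (X(q) = (q + q)/(q + 1) = (2*q)/(1 + q) = 2*q/(1 + q))
K(P, Z) = 5/3 + Z*(-7 + P) (K(P, Z) = (-7 + P)*Z + 2*5/(1 + 5) = Z*(-7 + P) + 2*5/6 = Z*(-7 + P) + 2*5*(1/6) = Z*(-7 + P) + 5/3 = 5/3 + Z*(-7 + P))
-374*K(T(6), -11) - 87 = -374*(5/3 - 7*(-11) + 6*(-11)) - 87 = -374*(5/3 + 77 - 66) - 87 = -374*38/3 - 87 = -14212/3 - 87 = -14473/3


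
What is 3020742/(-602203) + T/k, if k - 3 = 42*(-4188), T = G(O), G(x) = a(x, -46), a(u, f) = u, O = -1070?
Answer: -530683015396/105923292279 ≈ -5.0101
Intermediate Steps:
G(x) = x
T = -1070
k = -175893 (k = 3 + 42*(-4188) = 3 - 175896 = -175893)
3020742/(-602203) + T/k = 3020742/(-602203) - 1070/(-175893) = 3020742*(-1/602203) - 1070*(-1/175893) = -3020742/602203 + 1070/175893 = -530683015396/105923292279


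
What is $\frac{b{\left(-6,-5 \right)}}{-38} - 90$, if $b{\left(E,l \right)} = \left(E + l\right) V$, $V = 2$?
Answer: $- \frac{1699}{19} \approx -89.421$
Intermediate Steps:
$b{\left(E,l \right)} = 2 E + 2 l$ ($b{\left(E,l \right)} = \left(E + l\right) 2 = 2 E + 2 l$)
$\frac{b{\left(-6,-5 \right)}}{-38} - 90 = \frac{2 \left(-6\right) + 2 \left(-5\right)}{-38} - 90 = - \frac{-12 - 10}{38} - 90 = \left(- \frac{1}{38}\right) \left(-22\right) - 90 = \frac{11}{19} - 90 = - \frac{1699}{19}$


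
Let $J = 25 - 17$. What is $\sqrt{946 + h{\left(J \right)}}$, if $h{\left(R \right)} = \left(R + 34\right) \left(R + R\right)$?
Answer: $\sqrt{1618} \approx 40.224$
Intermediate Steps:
$J = 8$
$h{\left(R \right)} = 2 R \left(34 + R\right)$ ($h{\left(R \right)} = \left(34 + R\right) 2 R = 2 R \left(34 + R\right)$)
$\sqrt{946 + h{\left(J \right)}} = \sqrt{946 + 2 \cdot 8 \left(34 + 8\right)} = \sqrt{946 + 2 \cdot 8 \cdot 42} = \sqrt{946 + 672} = \sqrt{1618}$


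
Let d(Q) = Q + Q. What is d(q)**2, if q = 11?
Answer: 484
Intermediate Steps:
d(Q) = 2*Q
d(q)**2 = (2*11)**2 = 22**2 = 484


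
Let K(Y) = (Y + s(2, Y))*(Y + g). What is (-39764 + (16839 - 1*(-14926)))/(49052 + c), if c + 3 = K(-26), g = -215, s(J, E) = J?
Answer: -7999/54833 ≈ -0.14588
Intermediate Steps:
K(Y) = (-215 + Y)*(2 + Y) (K(Y) = (Y + 2)*(Y - 215) = (2 + Y)*(-215 + Y) = (-215 + Y)*(2 + Y))
c = 5781 (c = -3 + (-430 + (-26)² - 213*(-26)) = -3 + (-430 + 676 + 5538) = -3 + 5784 = 5781)
(-39764 + (16839 - 1*(-14926)))/(49052 + c) = (-39764 + (16839 - 1*(-14926)))/(49052 + 5781) = (-39764 + (16839 + 14926))/54833 = (-39764 + 31765)*(1/54833) = -7999*1/54833 = -7999/54833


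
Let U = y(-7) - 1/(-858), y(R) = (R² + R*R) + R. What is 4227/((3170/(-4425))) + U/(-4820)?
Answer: -7735372614143/1310972520 ≈ -5900.5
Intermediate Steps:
y(R) = R + 2*R² (y(R) = (R² + R²) + R = 2*R² + R = R + 2*R²)
U = 78079/858 (U = -7*(1 + 2*(-7)) - 1/(-858) = -7*(1 - 14) - 1*(-1/858) = -7*(-13) + 1/858 = 91 + 1/858 = 78079/858 ≈ 91.001)
4227/((3170/(-4425))) + U/(-4820) = 4227/((3170/(-4425))) + (78079/858)/(-4820) = 4227/((3170*(-1/4425))) + (78079/858)*(-1/4820) = 4227/(-634/885) - 78079/4135560 = 4227*(-885/634) - 78079/4135560 = -3740895/634 - 78079/4135560 = -7735372614143/1310972520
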